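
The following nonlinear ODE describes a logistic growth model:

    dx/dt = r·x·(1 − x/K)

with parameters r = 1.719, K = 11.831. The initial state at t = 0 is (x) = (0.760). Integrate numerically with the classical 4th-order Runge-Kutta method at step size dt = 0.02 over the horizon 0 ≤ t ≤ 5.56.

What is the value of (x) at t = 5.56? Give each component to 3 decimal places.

(x) = (11.819)

t=0.000: state=(0.760)
step 1 (dt=0.02): k1=(1.223), k2=(1.241), k3=(1.241), k4=(1.260); state += dt/6·(k1+2k2+2k3+k4)
t=0.020: state=(0.785)
t=0.040: state=(0.810)
t=0.060: state=(0.837)
continuing one RK4 step at a time; state shown every 10 steps (Δt=0.2):
t=0.200: state=(1.044)
t=0.400: state=(1.421)
t=0.600: state=(1.910)
t=0.800: state=(2.527)
t=1.000: state=(3.276)
t=1.200: state=(4.149)
t=1.400: state=(5.115)
t=1.600: state=(6.127)
t=1.800: state=(7.127)
t=2.000: state=(8.059)
t=2.200: state=(8.883)
t=2.400: state=(9.577)
t=2.600: state=(10.139)
t=2.800: state=(10.579)
t=3.000: state=(10.915)
t=3.200: state=(11.167)
t=3.400: state=(11.352)
t=3.600: state=(11.487)
t=3.800: state=(11.585)
t=4.000: state=(11.656)
t=4.200: state=(11.706)
t=4.400: state=(11.742)
t=4.600: state=(11.768)
t=4.800: state=(11.786)
t=5.000: state=(11.799)
t=5.200: state=(11.808)
t=5.400: state=(11.815)
t=5.560: state=(11.819)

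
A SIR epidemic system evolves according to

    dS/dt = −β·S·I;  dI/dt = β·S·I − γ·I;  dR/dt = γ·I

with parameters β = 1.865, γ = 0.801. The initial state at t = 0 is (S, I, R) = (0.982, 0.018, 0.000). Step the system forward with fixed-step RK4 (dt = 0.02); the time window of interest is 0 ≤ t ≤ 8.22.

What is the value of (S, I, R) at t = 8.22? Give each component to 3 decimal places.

t=0.000: state=(0.982, 0.018, 0.000)
step 1 (dt=0.02): k1=(-0.033, 0.019, 0.014), k2=(-0.033, 0.019, 0.015), k3=(-0.033, 0.019, 0.015), k4=(-0.034, 0.019, 0.015); state += dt/6·(k1+2k2+2k3+k4)
t=0.020: state=(0.981, 0.018, 0.000)
t=0.040: state=(0.981, 0.019, 0.001)
t=0.060: state=(0.980, 0.019, 0.001)
continuing one RK4 step at a time; state shown every 25 steps (Δt=0.5):
t=0.500: state=(0.961, 0.030, 0.009)
t=1.000: state=(0.927, 0.048, 0.025)
t=1.500: state=(0.876, 0.075, 0.049)
t=2.000: state=(0.804, 0.110, 0.086)
t=2.500: state=(0.712, 0.150, 0.138)
t=3.000: state=(0.608, 0.186, 0.206)
t=3.500: state=(0.505, 0.209, 0.285)
t=4.000: state=(0.414, 0.215, 0.371)
t=4.500: state=(0.340, 0.204, 0.455)
t=5.000: state=(0.284, 0.183, 0.533)
t=5.500: state=(0.242, 0.157, 0.601)
t=6.000: state=(0.212, 0.129, 0.659)
t=6.500: state=(0.190, 0.105, 0.705)
t=7.000: state=(0.174, 0.083, 0.743)
t=7.500: state=(0.163, 0.065, 0.772)
t=8.000: state=(0.154, 0.050, 0.795)
t=8.220: state=(0.151, 0.045, 0.804)

(S, I, R) = (0.151, 0.045, 0.804)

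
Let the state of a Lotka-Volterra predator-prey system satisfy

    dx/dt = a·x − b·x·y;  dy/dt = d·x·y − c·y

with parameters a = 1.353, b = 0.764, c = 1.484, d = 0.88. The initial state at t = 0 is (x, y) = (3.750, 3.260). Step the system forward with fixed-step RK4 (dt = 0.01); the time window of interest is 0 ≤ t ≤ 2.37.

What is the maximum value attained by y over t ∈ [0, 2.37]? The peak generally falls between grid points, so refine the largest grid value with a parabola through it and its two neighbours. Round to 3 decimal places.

t=0.000: state=(3.750, 3.260)
step 1 (dt=0.01): k1=(-4.266, 5.920), k2=(-4.326, 5.912), k3=(-4.326, 5.911), k4=(-4.384, 5.901); state += dt/6·(k1+2k2+2k3+k4)
t=0.010: state=(3.707, 3.319)
t=0.020: state=(3.662, 3.378)
t=0.030: state=(3.617, 3.437)
continuing one RK4 step at a time; state shown every 10 steps (Δt=0.1):
t=0.100: state=(3.273, 3.831)
t=0.200: state=(2.744, 4.304)
t=0.300: state=(2.232, 4.617)
t=0.400: state=(1.785, 4.747)
t=0.500: state=(1.423, 4.710)
t=0.600: state=(1.143, 4.543)
t=0.700: state=(0.933, 4.289)
t=0.800: state=(0.779, 3.985)
t=0.900: state=(0.666, 3.660)
t=1.000: state=(0.584, 3.333)
t=1.100: state=(0.524, 3.017)
t=1.200: state=(0.482, 2.718)
t=1.300: state=(0.453, 2.441)
t=1.400: state=(0.435, 2.188)
t=1.500: state=(0.425, 1.959)
t=1.600: state=(0.422, 1.753)
t=1.700: state=(0.426, 1.569)
t=1.800: state=(0.435, 1.405)
t=1.900: state=(0.450, 1.259)
t=2.000: state=(0.471, 1.130)
t=2.100: state=(0.497, 1.017)
t=2.200: state=(0.528, 0.917)
t=2.300: state=(0.566, 0.829)
t=2.370: state=(0.596, 0.775)
largest grid value and its neighbours: y(0.410)=4.75016, y(0.420)=4.75178, y(0.430)=4.75177
parabola through these three points peaks at t≈0.425 with y≈4.75198

max y = 4.752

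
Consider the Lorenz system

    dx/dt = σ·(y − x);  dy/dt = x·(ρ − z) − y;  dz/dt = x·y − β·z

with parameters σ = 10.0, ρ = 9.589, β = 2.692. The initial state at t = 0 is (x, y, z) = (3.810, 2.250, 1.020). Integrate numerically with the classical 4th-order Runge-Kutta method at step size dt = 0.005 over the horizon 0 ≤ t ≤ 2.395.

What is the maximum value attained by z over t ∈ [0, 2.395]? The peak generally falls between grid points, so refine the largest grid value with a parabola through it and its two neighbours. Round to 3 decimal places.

t=0.000: state=(3.810, 2.250, 1.020)
step 1 (dt=0.005): k1=(-15.600, 30.398, 5.827), k2=(-14.450, 29.933, 5.986), k3=(-14.490, 29.957, 5.987), k4=(-13.378, 29.515, 6.143); state += dt/6·(k1+2k2+2k3+k4)
t=0.005: state=(3.738, 2.400, 1.050)
t=0.010: state=(3.676, 2.545, 1.081)
t=0.015: state=(3.624, 2.687, 1.114)
continuing one RK4 step at a time; state shown every 20 steps (Δt=0.1):
t=0.100: state=(3.800, 4.830, 1.929)
t=0.200: state=(5.348, 7.254, 3.929)
t=0.300: state=(7.239, 8.867, 7.621)
t=0.400: state=(8.052, 7.840, 11.705)
t=0.500: state=(6.832, 4.840, 13.153)
t=0.600: state=(4.696, 2.686, 11.876)
t=0.700: state=(3.101, 1.952, 9.817)
t=0.800: state=(2.349, 1.946, 7.943)
t=0.900: state=(2.202, 2.275, 6.479)
t=1.000: state=(2.451, 2.863, 5.468)
t=1.100: state=(3.016, 3.734, 4.966)
t=1.200: state=(3.881, 4.884, 5.105)
t=1.300: state=(4.978, 6.125, 6.068)
t=1.400: state=(6.042, 6.932, 7.863)
t=1.500: state=(6.573, 6.675, 9.869)
t=1.600: state=(6.217, 5.453, 10.988)
t=1.700: state=(5.241, 4.169, 10.792)
t=1.800: state=(4.261, 3.436, 9.791)
t=1.900: state=(3.648, 3.253, 8.612)
t=2.000: state=(3.454, 3.448, 7.605)
t=2.100: state=(3.607, 3.907, 6.939)
t=2.200: state=(4.026, 4.550, 6.716)
t=2.300: state=(4.618, 5.255, 7.000)
t=2.395: state=(5.209, 5.782, 7.717)
largest grid value and its neighbours: z(0.485)=13.15427, z(0.490)=13.16151, z(0.495)=13.16098
parabola through these three points peaks at t≈0.492 with z≈13.16224

max z = 13.162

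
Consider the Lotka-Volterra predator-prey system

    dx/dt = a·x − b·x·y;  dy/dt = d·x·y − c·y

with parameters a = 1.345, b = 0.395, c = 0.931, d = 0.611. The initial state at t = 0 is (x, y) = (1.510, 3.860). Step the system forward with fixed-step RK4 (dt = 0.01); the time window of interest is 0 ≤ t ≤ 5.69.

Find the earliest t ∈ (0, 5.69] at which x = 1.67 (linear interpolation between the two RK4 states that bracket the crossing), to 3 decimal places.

t = 3.447

t=0.000: state=(1.510, 3.860)
step 1 (dt=0.01): k1=(-0.271, -0.032), k2=(-0.271, -0.036), k3=(-0.271, -0.036), k4=(-0.271, -0.039); state += dt/6·(k1+2k2+2k3+k4)
t=0.010: state=(1.507, 3.860)
t=0.020: state=(1.505, 3.859)
t=0.030: state=(1.502, 3.859)
continuing one RK4 step at a time; state shown every 20 steps (Δt=0.2):
t=0.200: state=(1.458, 3.841)
t=0.400: state=(1.410, 3.799)
t=0.600: state=(1.370, 3.737)
t=0.800: state=(1.339, 3.660)
t=1.000: state=(1.317, 3.573)
t=1.200: state=(1.304, 3.481)
t=1.400: state=(1.301, 3.388)
t=1.600: state=(1.307, 3.298)
t=1.800: state=(1.323, 3.214)
t=2.000: state=(1.347, 3.141)
t=2.200: state=(1.379, 3.079)
t=2.400: state=(1.418, 3.032)
t=2.600: state=(1.462, 3.001)
t=2.800: state=(1.510, 2.987)
t=3.000: state=(1.561, 2.992)
t=3.200: state=(1.611, 3.015)
t=3.400: state=(1.659, 3.056)
t=3.440: state=(1.668, 3.067)
next step: t=3.450: state=(1.671, 3.069) — x has crossed 1.67
linear interpolation between t=3.440 (1.66840) and t=3.450 (1.67063) → t≈3.447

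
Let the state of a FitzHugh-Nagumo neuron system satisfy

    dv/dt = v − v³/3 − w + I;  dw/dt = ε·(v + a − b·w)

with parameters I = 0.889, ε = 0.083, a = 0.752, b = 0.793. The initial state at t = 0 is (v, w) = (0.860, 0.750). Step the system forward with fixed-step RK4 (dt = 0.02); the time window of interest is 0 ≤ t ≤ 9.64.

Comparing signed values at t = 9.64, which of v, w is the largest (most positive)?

largest component: w

t=0.000: state=(0.860, 0.750)
step 1 (dt=0.02): k1=(0.787, 0.084), k2=(0.788, 0.085), k3=(0.788, 0.085), k4=(0.789, 0.086); state += dt/6·(k1+2k2+2k3+k4)
t=0.020: state=(0.876, 0.752)
t=0.040: state=(0.892, 0.753)
t=0.060: state=(0.907, 0.755)
continuing one RK4 step at a time; state shown every 25 steps (Δt=0.5):
t=0.500: state=(1.243, 0.800)
t=1.000: state=(1.515, 0.861)
t=1.500: state=(1.638, 0.929)
t=2.000: state=(1.670, 0.997)
t=2.500: state=(1.660, 1.064)
t=3.000: state=(1.635, 1.127)
t=3.500: state=(1.603, 1.188)
t=4.000: state=(1.568, 1.244)
t=4.500: state=(1.531, 1.298)
t=5.000: state=(1.493, 1.349)
t=5.500: state=(1.455, 1.396)
t=6.000: state=(1.415, 1.440)
t=6.500: state=(1.374, 1.481)
t=7.000: state=(1.332, 1.519)
t=7.500: state=(1.288, 1.554)
t=8.000: state=(1.243, 1.586)
t=8.500: state=(1.194, 1.615)
t=9.000: state=(1.143, 1.641)
t=9.500: state=(1.087, 1.664)
t=9.640: state=(1.071, 1.670)
compare at T: v=1.071, w=1.670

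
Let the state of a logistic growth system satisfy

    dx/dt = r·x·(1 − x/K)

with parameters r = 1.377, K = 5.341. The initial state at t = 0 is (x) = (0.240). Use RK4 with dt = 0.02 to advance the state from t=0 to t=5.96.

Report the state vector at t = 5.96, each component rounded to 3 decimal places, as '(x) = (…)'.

t=0.000: state=(0.240)
step 1 (dt=0.02): k1=(0.316), k2=(0.320), k3=(0.320), k4=(0.324); state += dt/6·(k1+2k2+2k3+k4)
t=0.020: state=(0.246)
t=0.040: state=(0.253)
t=0.060: state=(0.260)
continuing one RK4 step at a time; state shown every 10 steps (Δt=0.2):
t=0.200: state=(0.312)
t=0.400: state=(0.403)
t=0.600: state=(0.518)
t=0.800: state=(0.662)
t=1.000: state=(0.839)
t=1.200: state=(1.053)
t=1.400: state=(1.305)
t=1.600: state=(1.596)
t=1.800: state=(1.920)
t=2.000: state=(2.270)
t=2.200: state=(2.634)
t=2.400: state=(3.000)
t=2.600: state=(3.354)
t=2.800: state=(3.684)
t=3.000: state=(3.981)
t=3.200: state=(4.241)
t=3.400: state=(4.462)
t=3.600: state=(4.646)
t=3.800: state=(4.797)
t=4.000: state=(4.917)
t=4.200: state=(5.013)
t=4.400: state=(5.088)
t=4.600: state=(5.147)
t=4.800: state=(5.192)
t=5.000: state=(5.227)
t=5.200: state=(5.254)
t=5.400: state=(5.275)
t=5.600: state=(5.291)
t=5.800: state=(5.303)
t=5.960: state=(5.310)

(x) = (5.310)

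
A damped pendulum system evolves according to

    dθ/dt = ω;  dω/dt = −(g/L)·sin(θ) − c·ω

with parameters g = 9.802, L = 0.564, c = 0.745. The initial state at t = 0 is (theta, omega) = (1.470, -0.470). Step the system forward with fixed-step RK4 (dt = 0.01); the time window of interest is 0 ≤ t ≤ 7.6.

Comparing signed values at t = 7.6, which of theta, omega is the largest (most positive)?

t=0.000: state=(1.470, -0.470)
step 1 (dt=0.01): k1=(-0.470, -16.941), k2=(-0.555, -16.874), k3=(-0.554, -16.873), k4=(-0.639, -16.805); state += dt/6·(k1+2k2+2k3+k4)
t=0.010: state=(1.464, -0.639)
t=0.020: state=(1.457, -0.806)
t=0.030: state=(1.448, -0.972)
continuing one RK4 step at a time; state shown every 25 steps (Δt=0.25):
t=0.250: state=(0.869, -4.074)
t=0.500: state=(-0.291, -4.406)
t=0.750: state=(-1.011, -1.059)
t=1.000: state=(-0.818, 2.415)
t=1.250: state=(0.003, 3.571)
t=1.500: state=(0.681, 1.457)
t=1.750: state=(0.669, -1.451)
t=2.000: state=(0.094, -2.724)
t=2.250: state=(-0.466, -1.394)
t=2.500: state=(-0.524, 0.893)
t=2.750: state=(-0.116, 2.047)
t=3.000: state=(0.325, 1.190)
t=3.250: state=(0.403, -0.564)
t=3.500: state=(0.111, -1.533)
t=3.750: state=(-0.230, -0.968)
t=4.000: state=(-0.308, 0.362)
t=4.250: state=(-0.097, 1.147)
t=4.500: state=(0.165, 0.769)
t=4.750: state=(0.234, -0.234)
t=5.000: state=(0.081, -0.858)
t=5.250: state=(-0.119, -0.604)
t=5.500: state=(-0.178, 0.151)
t=5.750: state=(-0.067, 0.642)
t=6.000: state=(0.086, 0.471)
t=6.250: state=(0.135, -0.096)
t=6.500: state=(0.054, -0.480)
t=6.750: state=(-0.062, -0.365)
t=7.000: state=(-0.102, 0.060)
t=7.250: state=(-0.043, 0.359)
t=7.500: state=(0.045, 0.283)
t=7.600: state=(0.068, 0.166)
compare at T: theta=0.068, omega=0.166

largest component: omega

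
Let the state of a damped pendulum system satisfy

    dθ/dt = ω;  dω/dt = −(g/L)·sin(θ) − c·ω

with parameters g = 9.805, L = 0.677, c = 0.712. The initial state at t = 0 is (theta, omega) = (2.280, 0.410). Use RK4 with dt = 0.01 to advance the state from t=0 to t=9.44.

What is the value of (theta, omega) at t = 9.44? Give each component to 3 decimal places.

(theta, omega) = (-0.052, -0.164)

t=0.000: state=(2.280, 0.410)
step 1 (dt=0.01): k1=(0.410, -11.283), k2=(0.354, -11.223), k3=(0.354, -11.226), k4=(0.298, -11.169); state += dt/6·(k1+2k2+2k3+k4)
t=0.010: state=(2.284, 0.298)
t=0.020: state=(2.286, 0.187)
t=0.030: state=(2.287, 0.076)
continuing one RK4 step at a time; state shown every 50 steps (Δt=0.5):
t=0.500: state=(1.109, -5.118)
t=1.000: state=(-1.281, -2.089)
t=1.500: state=(-0.611, 4.023)
t=2.000: state=(0.979, 0.739)
t=2.500: state=(0.091, -3.153)
t=3.000: state=(-0.703, 0.635)
t=3.500: state=(0.243, 1.923)
t=4.000: state=(0.376, -1.333)
t=4.500: state=(-0.350, -0.695)
t=5.000: state=(-0.087, 1.290)
t=5.500: state=(0.288, -0.165)
t=6.000: state=(-0.088, -0.818)
t=6.500: state=(-0.156, 0.541)
t=7.000: state=(0.143, 0.289)
t=7.500: state=(0.034, -0.532)
t=8.000: state=(-0.118, 0.079)
t=8.500: state=(0.039, 0.331)
t=9.000: state=(0.062, -0.230)
t=9.440: state=(-0.052, -0.164)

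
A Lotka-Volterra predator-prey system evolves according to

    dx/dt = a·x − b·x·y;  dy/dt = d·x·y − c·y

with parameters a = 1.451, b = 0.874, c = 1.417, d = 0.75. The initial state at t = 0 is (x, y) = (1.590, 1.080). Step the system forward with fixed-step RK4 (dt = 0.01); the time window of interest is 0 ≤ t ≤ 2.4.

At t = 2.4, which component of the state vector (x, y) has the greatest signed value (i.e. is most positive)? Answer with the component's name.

t=0.000: state=(1.590, 1.080)
step 1 (dt=0.01): k1=(0.806, -0.242), k2=(0.810, -0.239), k3=(0.810, -0.239), k4=(0.814, -0.235); state += dt/6·(k1+2k2+2k3+k4)
t=0.010: state=(1.598, 1.078)
t=0.020: state=(1.606, 1.075)
t=0.030: state=(1.615, 1.073)
continuing one RK4 step at a time; state shown every 10 steps (Δt=0.1):
t=0.100: state=(1.674, 1.059)
t=0.200: state=(1.766, 1.046)
t=0.300: state=(1.864, 1.040)
t=0.400: state=(1.967, 1.042)
t=0.500: state=(2.076, 1.052)
t=0.600: state=(2.187, 1.072)
t=0.700: state=(2.300, 1.101)
t=0.800: state=(2.411, 1.140)
t=0.900: state=(2.518, 1.190)
t=1.000: state=(2.617, 1.252)
t=1.100: state=(2.703, 1.327)
t=1.200: state=(2.773, 1.414)
t=1.300: state=(2.821, 1.514)
t=1.400: state=(2.844, 1.625)
t=1.500: state=(2.838, 1.746)
t=1.600: state=(2.801, 1.872)
t=1.700: state=(2.734, 2.000)
t=1.800: state=(2.640, 2.124)
t=1.900: state=(2.522, 2.237)
t=2.000: state=(2.387, 2.334)
t=2.100: state=(2.243, 2.410)
t=2.200: state=(2.096, 2.461)
t=2.300: state=(1.951, 2.486)
t=2.400: state=(1.815, 2.485)
compare at T: x=1.815, y=2.485

largest component: y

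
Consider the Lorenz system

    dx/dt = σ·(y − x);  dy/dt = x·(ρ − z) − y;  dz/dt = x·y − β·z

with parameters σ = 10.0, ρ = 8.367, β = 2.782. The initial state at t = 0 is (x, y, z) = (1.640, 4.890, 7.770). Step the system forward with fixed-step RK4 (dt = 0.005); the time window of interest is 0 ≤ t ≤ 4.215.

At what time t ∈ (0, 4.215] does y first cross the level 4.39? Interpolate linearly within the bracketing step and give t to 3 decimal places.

t = 0.730

t=0.000: state=(1.640, 4.890, 7.770)
step 1 (dt=0.005): k1=(32.500, -3.911, -13.597), k2=(31.590, -3.794, -13.121), k3=(31.615, -3.798, -13.135), k4=(30.729, -3.679, -12.675); state += dt/6·(k1+2k2+2k3+k4)
t=0.005: state=(1.798, 4.871, 7.704)
t=0.010: state=(1.947, 4.853, 7.643)
t=0.015: state=(2.089, 4.837, 7.586)
continuing one RK4 step at a time; state shown every 40 steps (Δt=0.2):
t=0.200: state=(4.330, 4.787, 7.021)
t=0.400: state=(4.792, 4.861, 7.485)
t=0.600: state=(4.709, 4.586, 7.757)
t=0.725: state=(4.536, 4.396, 7.664)
next step: t=0.730: state=(4.529, 4.390, 7.657) — y has crossed 4.39
linear interpolation between t=0.725 (4.39595) and t=0.730 (4.39000) → t≈0.730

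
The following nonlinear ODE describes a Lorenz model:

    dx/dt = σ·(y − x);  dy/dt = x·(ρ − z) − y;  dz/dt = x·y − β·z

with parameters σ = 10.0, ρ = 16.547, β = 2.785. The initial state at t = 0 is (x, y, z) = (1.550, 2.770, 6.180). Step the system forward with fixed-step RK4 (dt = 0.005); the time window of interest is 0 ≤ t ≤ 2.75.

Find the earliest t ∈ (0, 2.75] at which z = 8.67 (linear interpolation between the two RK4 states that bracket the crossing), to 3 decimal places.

t=0.000: state=(1.550, 2.770, 6.180)
step 1 (dt=0.005): k1=(12.200, 13.299, -12.918), k2=(12.227, 13.633, -12.691), k3=(12.235, 13.632, -12.691), k4=(12.270, 13.967, -12.462); state += dt/6·(k1+2k2+2k3+k4)
t=0.005: state=(1.611, 2.838, 6.117)
t=0.010: state=(1.673, 2.910, 6.055)
t=0.015: state=(1.735, 2.985, 5.997)
continuing one RK4 step at a time; state shown every 20 steps (Δt=0.1):
t=0.100: state=(2.997, 4.822, 5.431)
t=0.200: state=(5.438, 8.569, 6.590)
t=0.250: state=(7.168, 10.909, 8.619)
next step: t=0.255: state=(7.356, 11.136, 8.898) — z has crossed 8.67
linear interpolation between t=0.250 (8.61925) and t=0.255 (8.89756) → t≈0.251

t = 0.251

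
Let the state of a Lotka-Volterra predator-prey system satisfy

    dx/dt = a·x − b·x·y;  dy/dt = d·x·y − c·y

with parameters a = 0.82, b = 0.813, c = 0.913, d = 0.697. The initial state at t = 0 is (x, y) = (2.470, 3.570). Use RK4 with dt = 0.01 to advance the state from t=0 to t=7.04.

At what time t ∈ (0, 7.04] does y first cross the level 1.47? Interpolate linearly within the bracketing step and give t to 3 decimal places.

t = 1.847

t=0.000: state=(2.470, 3.570)
step 1 (dt=0.01): k1=(-5.144, 2.887), k2=(-5.119, 2.834), k3=(-5.118, 2.834), k4=(-5.093, 2.781); state += dt/6·(k1+2k2+2k3+k4)
t=0.010: state=(2.419, 3.598)
t=0.020: state=(2.368, 3.626)
t=0.030: state=(2.318, 3.652)
continuing one RK4 step at a time; state shown every 25 steps (Δt=0.25):
t=0.250: state=(1.396, 3.953)
t=0.500: state=(0.775, 3.779)
t=0.750: state=(0.461, 3.339)
t=1.000: state=(0.302, 2.836)
t=1.250: state=(0.219, 2.360)
t=1.500: state=(0.174, 1.943)
t=1.750: state=(0.149, 1.590)
t=1.840: state=(0.143, 1.478)
next step: t=1.850: state=(0.143, 1.466) — y has crossed 1.47
linear interpolation between t=1.840 (1.47838) and t=1.850 (1.46640) → t≈1.847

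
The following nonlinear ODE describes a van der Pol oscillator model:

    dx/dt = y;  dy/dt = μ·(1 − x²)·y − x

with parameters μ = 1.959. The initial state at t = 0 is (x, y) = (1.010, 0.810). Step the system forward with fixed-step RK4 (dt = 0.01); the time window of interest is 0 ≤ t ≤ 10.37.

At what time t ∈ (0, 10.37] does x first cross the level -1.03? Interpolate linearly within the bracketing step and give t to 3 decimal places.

t = 2.359

t=0.000: state=(1.010, 0.810)
step 1 (dt=0.01): k1=(0.810, -1.042), k2=(0.805, -1.059), k3=(0.805, -1.059), k4=(0.799, -1.075); state += dt/6·(k1+2k2+2k3+k4)
t=0.010: state=(1.018, 0.799)
t=0.020: state=(1.026, 0.789)
t=0.030: state=(1.034, 0.777)
continuing one RK4 step at a time; state shown every 50 steps (Δt=0.5):
t=0.500: state=(1.244, 0.105)
t=1.000: state=(1.153, -0.427)
t=1.500: state=(0.822, -0.942)
t=2.000: state=(0.081, -2.284)
t=2.350: state=(-0.999, -3.603)
next step: t=2.360: state=(-1.035, -3.590) — x has crossed -1.03
linear interpolation between t=2.350 (-0.99867) and t=2.360 (-1.03464) → t≈2.359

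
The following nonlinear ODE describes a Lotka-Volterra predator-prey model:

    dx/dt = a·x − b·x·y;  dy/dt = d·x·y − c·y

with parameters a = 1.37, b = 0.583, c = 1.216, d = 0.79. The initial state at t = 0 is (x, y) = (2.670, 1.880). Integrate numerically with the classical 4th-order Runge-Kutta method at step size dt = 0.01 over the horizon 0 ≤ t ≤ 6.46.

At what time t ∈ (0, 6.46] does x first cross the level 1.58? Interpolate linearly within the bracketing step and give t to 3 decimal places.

t = 1.154

t=0.000: state=(2.670, 1.880)
step 1 (dt=0.01): k1=(0.731, 1.679), k2=(0.719, 1.692), k3=(0.719, 1.692), k4=(0.707, 1.705); state += dt/6·(k1+2k2+2k3+k4)
t=0.010: state=(2.677, 1.897)
t=0.020: state=(2.684, 1.914)
t=0.030: state=(2.691, 1.932)
continuing one RK4 step at a time; state shown every 25 steps (Δt=0.25):
t=0.250: state=(2.762, 2.380)
t=0.500: state=(2.631, 3.002)
t=0.750: state=(2.285, 3.610)
t=1.000: state=(1.841, 4.005)
t=1.150: state=(1.586, 4.088)
next step: t=1.160: state=(1.570, 4.089) — x has crossed 1.58
linear interpolation between t=1.150 (1.58594) and t=1.160 (1.56995) → t≈1.154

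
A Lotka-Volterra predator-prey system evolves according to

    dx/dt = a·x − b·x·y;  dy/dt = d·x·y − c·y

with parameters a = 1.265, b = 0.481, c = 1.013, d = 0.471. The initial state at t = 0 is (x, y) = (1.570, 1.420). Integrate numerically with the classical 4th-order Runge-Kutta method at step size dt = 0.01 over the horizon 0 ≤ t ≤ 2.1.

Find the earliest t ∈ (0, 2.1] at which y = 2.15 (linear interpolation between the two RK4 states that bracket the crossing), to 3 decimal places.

t = 1.671

t=0.000: state=(1.570, 1.420)
step 1 (dt=0.01): k1=(0.914, -0.388), k2=(0.918, -0.385), k3=(0.918, -0.385), k4=(0.922, -0.381); state += dt/6·(k1+2k2+2k3+k4)
t=0.010: state=(1.579, 1.416)
t=0.020: state=(1.588, 1.412)
t=0.030: state=(1.598, 1.409)
continuing one RK4 step at a time; state shown every 10 steps (Δt=0.1):
t=0.100: state=(1.666, 1.385)
t=0.200: state=(1.770, 1.357)
t=0.300: state=(1.882, 1.336)
t=0.400: state=(2.004, 1.323)
t=0.500: state=(2.134, 1.318)
t=0.600: state=(2.273, 1.321)
t=0.700: state=(2.420, 1.333)
t=0.800: state=(2.575, 1.355)
t=0.900: state=(2.736, 1.388)
t=1.000: state=(2.901, 1.432)
t=1.100: state=(3.069, 1.490)
t=1.200: state=(3.237, 1.562)
t=1.300: state=(3.400, 1.650)
t=1.400: state=(3.556, 1.756)
t=1.500: state=(3.697, 1.883)
t=1.600: state=(3.819, 2.031)
t=1.670: state=(3.889, 2.149)
next step: t=1.680: state=(3.898, 2.166) — y has crossed 2.15
linear interpolation between t=1.670 (2.14860) and t=1.680 (2.16631) → t≈1.671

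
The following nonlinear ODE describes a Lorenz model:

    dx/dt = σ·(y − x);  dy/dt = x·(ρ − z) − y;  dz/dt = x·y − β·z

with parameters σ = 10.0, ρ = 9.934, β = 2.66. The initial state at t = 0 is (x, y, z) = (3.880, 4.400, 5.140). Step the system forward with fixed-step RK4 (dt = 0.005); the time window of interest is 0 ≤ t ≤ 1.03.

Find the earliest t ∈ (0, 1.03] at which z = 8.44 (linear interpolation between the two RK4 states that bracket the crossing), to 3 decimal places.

t = 0.244

t=0.000: state=(3.880, 4.400, 5.140)
step 1 (dt=0.005): k1=(5.200, 14.201, 3.400), k2=(5.425, 14.194, 3.572), k3=(5.419, 14.195, 3.574), k4=(5.639, 14.190, 3.749); state += dt/6·(k1+2k2+2k3+k4)
t=0.005: state=(3.907, 4.471, 5.158)
t=0.010: state=(3.936, 4.542, 5.178)
t=0.015: state=(3.968, 4.613, 5.199)
continuing one RK4 step at a time; state shown every 10 steps (Δt=0.05):
t=0.050: state=(4.236, 5.108, 5.403)
t=0.100: state=(4.727, 5.798, 5.877)
t=0.150: state=(5.285, 6.422, 6.583)
t=0.200: state=(5.840, 6.895, 7.507)
t=0.240: state=(6.228, 7.098, 8.358)
next step: t=0.245: state=(6.271, 7.110, 8.468) — z has crossed 8.44
linear interpolation between t=0.240 (8.35808) and t=0.245 (8.46819) → t≈0.244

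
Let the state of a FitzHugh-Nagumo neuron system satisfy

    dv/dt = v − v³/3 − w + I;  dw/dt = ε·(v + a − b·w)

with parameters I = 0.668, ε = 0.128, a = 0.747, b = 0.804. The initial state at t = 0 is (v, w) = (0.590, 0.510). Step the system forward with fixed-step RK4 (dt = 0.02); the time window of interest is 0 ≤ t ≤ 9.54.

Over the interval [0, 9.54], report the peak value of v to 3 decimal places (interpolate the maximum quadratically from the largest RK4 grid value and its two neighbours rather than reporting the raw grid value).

max v = 1.588

t=0.000: state=(0.590, 0.510)
step 1 (dt=0.02): k1=(0.680, 0.119), k2=(0.683, 0.119), k3=(0.683, 0.119), k4=(0.686, 0.120); state += dt/6·(k1+2k2+2k3+k4)
t=0.020: state=(0.604, 0.512)
t=0.040: state=(0.617, 0.515)
t=0.060: state=(0.631, 0.517)
continuing one RK4 step at a time; state shown every 25 steps (Δt=0.5):
t=0.500: state=(0.957, 0.579)
t=1.000: state=(1.298, 0.668)
t=1.500: state=(1.506, 0.769)
t=2.000: state=(1.582, 0.874)
t=2.500: state=(1.581, 0.976)
t=3.000: state=(1.546, 1.071)
t=3.500: state=(1.496, 1.159)
t=4.000: state=(1.437, 1.239)
t=4.500: state=(1.373, 1.311)
t=5.000: state=(1.304, 1.375)
t=5.500: state=(1.230, 1.432)
t=6.000: state=(1.149, 1.481)
t=6.500: state=(1.059, 1.522)
t=7.000: state=(0.957, 1.555)
t=7.500: state=(0.834, 1.580)
t=8.000: state=(0.680, 1.595)
t=8.500: state=(0.473, 1.598)
t=9.000: state=(0.169, 1.585)
t=9.500: state=(-0.307, 1.548)
t=9.540: state=(-0.355, 1.544)
largest grid value and its neighbours: v(2.220)=1.58772, v(2.240)=1.58772, v(2.260)=1.58764
parabola through these three points peaks at t≈2.231 with v≈1.58773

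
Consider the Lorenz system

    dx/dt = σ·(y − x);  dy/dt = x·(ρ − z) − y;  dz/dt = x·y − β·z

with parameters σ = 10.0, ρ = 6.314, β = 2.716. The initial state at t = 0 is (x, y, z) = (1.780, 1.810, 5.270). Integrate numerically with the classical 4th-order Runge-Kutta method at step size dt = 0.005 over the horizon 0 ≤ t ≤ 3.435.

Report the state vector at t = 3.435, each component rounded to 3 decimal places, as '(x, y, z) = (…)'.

(x, y, z) = (3.908, 3.926, 5.340)

t=0.000: state=(1.780, 1.810, 5.270)
step 1 (dt=0.005): k1=(0.300, 0.048, -11.092), k2=(0.294, 0.098, -11.015), k3=(0.295, 0.098, -11.015), k4=(0.290, 0.147, -10.938); state += dt/6·(k1+2k2+2k3+k4)
t=0.005: state=(1.781, 1.810, 5.215)
t=0.010: state=(1.783, 1.811, 5.161)
t=0.015: state=(1.784, 1.813, 5.107)
continuing one RK4 step at a time; state shown every 40 steps (Δt=0.2):
t=0.200: state=(1.959, 2.151, 3.617)
t=0.400: state=(2.589, 3.026, 3.011)
t=0.600: state=(3.648, 4.233, 3.548)
t=0.800: state=(4.643, 4.959, 5.156)
t=1.000: state=(4.661, 4.379, 6.472)
t=1.200: state=(3.861, 3.450, 6.284)
t=1.400: state=(3.276, 3.124, 5.390)
t=1.600: state=(3.231, 3.321, 4.716)
t=1.800: state=(3.555, 3.765, 4.600)
t=2.000: state=(3.963, 4.132, 5.002)
t=2.200: state=(4.141, 4.140, 5.537)
t=2.400: state=(3.989, 3.861, 5.734)
t=2.600: state=(3.730, 3.621, 5.536)
t=2.800: state=(3.602, 3.585, 5.232)
t=3.000: state=(3.652, 3.710, 5.073)
t=3.200: state=(3.793, 3.865, 5.132)
t=3.400: state=(3.900, 3.928, 5.310)
t=3.435: state=(3.908, 3.926, 5.340)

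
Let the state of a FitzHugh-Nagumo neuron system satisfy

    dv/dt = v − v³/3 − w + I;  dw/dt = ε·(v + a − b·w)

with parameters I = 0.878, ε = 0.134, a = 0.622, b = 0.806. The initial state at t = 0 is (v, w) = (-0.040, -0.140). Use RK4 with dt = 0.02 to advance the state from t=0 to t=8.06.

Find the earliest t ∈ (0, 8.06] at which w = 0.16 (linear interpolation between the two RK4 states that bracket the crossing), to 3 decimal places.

t=0.000: state=(-0.040, -0.140)
step 1 (dt=0.02): k1=(0.978, 0.093), k2=(0.987, 0.094), k3=(0.987, 0.094), k4=(0.996, 0.096); state += dt/6·(k1+2k2+2k3+k4)
t=0.020: state=(-0.020, -0.138)
t=0.040: state=(-0.000, -0.136)
t=0.060: state=(0.020, -0.134)
continuing one RK4 step at a time; state shown every 25 steps (Δt=0.5):
t=0.500: state=(0.570, -0.076)
t=1.000: state=(1.331, 0.031)
t=1.440: state=(1.779, 0.157)
next step: t=1.460: state=(1.791, 0.163) — w has crossed 0.16
linear interpolation between t=1.440 (0.15672) and t=1.460 (0.16283) → t≈1.451

t = 1.451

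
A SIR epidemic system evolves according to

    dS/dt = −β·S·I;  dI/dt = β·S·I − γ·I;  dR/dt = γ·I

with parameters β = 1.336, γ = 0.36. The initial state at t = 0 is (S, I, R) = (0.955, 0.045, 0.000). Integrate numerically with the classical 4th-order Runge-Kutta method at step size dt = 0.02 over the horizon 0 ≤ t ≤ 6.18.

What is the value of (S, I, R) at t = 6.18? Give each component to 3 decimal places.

(S, I, R) = (0.105, 0.300, 0.595)

t=0.000: state=(0.955, 0.045, 0.000)
step 1 (dt=0.02): k1=(-0.057, 0.041, 0.016), k2=(-0.058, 0.042, 0.016), k3=(-0.058, 0.042, 0.016), k4=(-0.058, 0.042, 0.016); state += dt/6·(k1+2k2+2k3+k4)
t=0.020: state=(0.954, 0.046, 0.000)
t=0.040: state=(0.953, 0.047, 0.001)
t=0.060: state=(0.951, 0.048, 0.001)
continuing one RK4 step at a time; state shown every 10 steps (Δt=0.2):
t=0.200: state=(0.942, 0.054, 0.004)
t=0.400: state=(0.928, 0.064, 0.008)
t=0.600: state=(0.910, 0.077, 0.013)
t=0.800: state=(0.890, 0.091, 0.019)
t=1.000: state=(0.867, 0.107, 0.026)
t=1.200: state=(0.841, 0.125, 0.034)
t=1.400: state=(0.811, 0.145, 0.044)
t=1.600: state=(0.778, 0.167, 0.055)
t=1.800: state=(0.742, 0.190, 0.068)
t=2.000: state=(0.703, 0.215, 0.083)
t=2.200: state=(0.661, 0.240, 0.099)
t=2.400: state=(0.618, 0.265, 0.117)
t=2.600: state=(0.574, 0.289, 0.137)
t=2.800: state=(0.530, 0.311, 0.159)
t=3.000: state=(0.486, 0.332, 0.182)
t=3.200: state=(0.444, 0.350, 0.206)
t=3.400: state=(0.404, 0.364, 0.232)
t=3.600: state=(0.366, 0.376, 0.259)
t=3.800: state=(0.330, 0.384, 0.286)
t=4.000: state=(0.298, 0.388, 0.314)
t=4.200: state=(0.268, 0.390, 0.342)
t=4.400: state=(0.242, 0.388, 0.370)
t=4.600: state=(0.218, 0.384, 0.398)
t=4.800: state=(0.197, 0.378, 0.425)
t=5.000: state=(0.178, 0.370, 0.452)
t=5.200: state=(0.162, 0.360, 0.478)
t=5.400: state=(0.147, 0.349, 0.504)
t=5.600: state=(0.134, 0.337, 0.529)
t=5.800: state=(0.123, 0.325, 0.552)
t=6.000: state=(0.113, 0.312, 0.575)
t=6.180: state=(0.105, 0.300, 0.595)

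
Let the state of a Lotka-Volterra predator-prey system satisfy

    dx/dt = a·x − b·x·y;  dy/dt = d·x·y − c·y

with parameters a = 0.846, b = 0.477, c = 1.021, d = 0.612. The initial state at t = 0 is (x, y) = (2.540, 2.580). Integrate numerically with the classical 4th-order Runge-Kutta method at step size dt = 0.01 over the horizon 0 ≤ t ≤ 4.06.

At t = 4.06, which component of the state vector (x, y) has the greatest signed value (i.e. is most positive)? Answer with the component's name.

largest component: x

t=0.000: state=(2.540, 2.580)
step 1 (dt=0.01): k1=(-0.977, 1.376), k2=(-0.983, 1.372), k3=(-0.983, 1.372), k4=(-0.990, 1.368); state += dt/6·(k1+2k2+2k3+k4)
t=0.010: state=(2.530, 2.594)
t=0.020: state=(2.520, 2.607)
t=0.030: state=(2.510, 2.621)
continuing one RK4 step at a time; state shown every 20 steps (Δt=0.2):
t=0.200: state=(2.323, 2.834)
t=0.400: state=(2.079, 3.025)
t=0.600: state=(1.834, 3.133)
t=0.800: state=(1.608, 3.153)
t=1.000: state=(1.413, 3.092)
t=1.200: state=(1.253, 2.966)
t=1.400: state=(1.127, 2.797)
t=1.600: state=(1.032, 2.602)
t=1.800: state=(0.963, 2.396)
t=2.000: state=(0.916, 2.191)
t=2.200: state=(0.889, 1.995)
t=2.400: state=(0.878, 1.812)
t=2.600: state=(0.882, 1.645)
t=2.800: state=(0.899, 1.495)
t=3.000: state=(0.930, 1.363)
t=3.200: state=(0.972, 1.249)
t=3.400: state=(1.027, 1.150)
t=3.600: state=(1.094, 1.068)
t=3.800: state=(1.174, 1.000)
t=4.000: state=(1.268, 0.947)
t=4.060: state=(1.298, 0.933)
compare at T: x=1.298, y=0.933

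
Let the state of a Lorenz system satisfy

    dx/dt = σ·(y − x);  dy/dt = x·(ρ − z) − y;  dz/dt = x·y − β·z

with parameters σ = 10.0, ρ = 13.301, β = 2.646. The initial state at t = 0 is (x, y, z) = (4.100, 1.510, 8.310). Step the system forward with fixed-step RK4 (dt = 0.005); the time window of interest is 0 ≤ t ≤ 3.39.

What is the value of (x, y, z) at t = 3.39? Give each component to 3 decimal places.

t=0.000: state=(4.100, 1.510, 8.310)
step 1 (dt=0.005): k1=(-25.900, 18.953, -15.797), k2=(-24.779, 18.742, -15.599), k3=(-24.812, 18.755, -15.598), k4=(-23.722, 18.550, -15.405); state += dt/6·(k1+2k2+2k3+k4)
t=0.005: state=(3.976, 1.604, 8.232)
t=0.010: state=(3.863, 1.696, 8.156)
t=0.015: state=(3.759, 1.786, 8.082)
continuing one RK4 step at a time; state shown every 40 steps (Δt=0.2):
t=0.200: state=(3.777, 4.957, 6.641)
t=0.400: state=(7.287, 9.142, 10.460)
t=0.600: state=(7.698, 5.953, 16.561)
t=0.800: state=(3.952, 2.756, 13.078)
t=1.000: state=(3.287, 3.659, 9.286)
t=1.200: state=(5.081, 6.430, 8.745)
t=1.400: state=(7.579, 8.158, 13.146)
t=1.600: state=(6.229, 4.759, 15.016)
t=1.800: state=(4.095, 3.663, 11.801)
t=2.000: state=(4.418, 5.086, 9.689)
t=2.200: state=(6.287, 7.257, 11.051)
t=2.400: state=(6.966, 6.475, 14.219)
t=2.600: state=(5.227, 4.401, 13.314)
t=2.800: state=(4.515, 4.642, 11.012)
t=3.000: state=(5.479, 6.201, 10.686)
t=3.200: state=(6.643, 6.850, 12.814)
t=3.390: state=(6.077, 5.423, 13.703)

(x, y, z) = (6.077, 5.423, 13.703)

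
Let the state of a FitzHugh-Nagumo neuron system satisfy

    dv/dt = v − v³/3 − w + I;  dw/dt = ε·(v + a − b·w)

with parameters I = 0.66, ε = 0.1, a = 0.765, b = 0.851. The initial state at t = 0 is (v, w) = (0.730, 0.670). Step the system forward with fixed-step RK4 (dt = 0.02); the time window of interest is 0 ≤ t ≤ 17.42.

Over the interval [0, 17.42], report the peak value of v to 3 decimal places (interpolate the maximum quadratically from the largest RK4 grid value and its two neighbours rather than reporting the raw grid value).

max v = 1.539

t=0.000: state=(0.730, 0.670)
step 1 (dt=0.02): k1=(0.590, 0.092), k2=(0.592, 0.093), k3=(0.592, 0.093), k4=(0.594, 0.094); state += dt/6·(k1+2k2+2k3+k4)
t=0.020: state=(0.742, 0.672)
t=0.040: state=(0.754, 0.674)
t=0.060: state=(0.766, 0.676)
continuing one RK4 step at a time; state shown every 50 steps (Δt=1):
t=1.000: state=(1.302, 0.788)
t=2.000: state=(1.530, 0.936)
t=3.000: state=(1.514, 1.080)
t=4.000: state=(1.433, 1.206)
t=5.000: state=(1.331, 1.314)
t=6.000: state=(1.215, 1.402)
t=7.000: state=(1.078, 1.471)
t=8.000: state=(0.905, 1.520)
t=9.000: state=(0.652, 1.545)
t=10.000: state=(0.176, 1.534)
t=11.000: state=(-0.928, 1.452)
t=12.000: state=(-1.874, 1.261)
t=13.000: state=(-1.921, 1.048)
t=14.000: state=(-1.853, 0.854)
t=15.000: state=(-1.779, 0.684)
t=16.000: state=(-1.705, 0.535)
t=17.000: state=(-1.632, 0.404)
t=17.420: state=(-1.602, 0.355)
largest grid value and its neighbours: v(2.300)=1.53920, v(2.320)=1.53923, v(2.340)=1.53921
parabola through these three points peaks at t≈2.322 with v≈1.53923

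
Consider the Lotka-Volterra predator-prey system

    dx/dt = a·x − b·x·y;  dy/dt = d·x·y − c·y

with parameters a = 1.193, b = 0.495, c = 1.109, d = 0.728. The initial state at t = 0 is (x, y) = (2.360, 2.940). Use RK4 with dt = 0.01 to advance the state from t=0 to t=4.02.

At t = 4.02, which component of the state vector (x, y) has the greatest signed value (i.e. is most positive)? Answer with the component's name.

largest component: x

t=0.000: state=(2.360, 2.940)
step 1 (dt=0.01): k1=(-0.619, 1.791), k2=(-0.629, 1.790), k3=(-0.629, 1.789), k4=(-0.638, 1.788); state += dt/6·(k1+2k2+2k3+k4)
t=0.010: state=(2.354, 2.958)
t=0.020: state=(2.347, 2.976)
t=0.030: state=(2.341, 2.994)
continuing one RK4 step at a time; state shown every 20 steps (Δt=0.2):
t=0.200: state=(2.201, 3.285)
t=0.400: state=(1.988, 3.572)
t=0.600: state=(1.754, 3.758)
t=0.800: state=(1.529, 3.822)
t=1.000: state=(1.332, 3.769)
t=1.200: state=(1.172, 3.621)
t=1.400: state=(1.050, 3.409)
t=1.600: state=(0.963, 3.160)
t=1.800: state=(0.905, 2.899)
t=2.000: state=(0.874, 2.643)
t=2.200: state=(0.864, 2.402)
t=2.400: state=(0.874, 2.184)
t=2.600: state=(0.903, 1.990)
t=2.800: state=(0.949, 1.824)
t=3.000: state=(1.013, 1.685)
t=3.200: state=(1.095, 1.574)
t=3.400: state=(1.195, 1.489)
t=3.600: state=(1.313, 1.431)
t=3.800: state=(1.449, 1.402)
t=4.000: state=(1.601, 1.402)
t=4.020: state=(1.617, 1.403)
compare at T: x=1.617, y=1.403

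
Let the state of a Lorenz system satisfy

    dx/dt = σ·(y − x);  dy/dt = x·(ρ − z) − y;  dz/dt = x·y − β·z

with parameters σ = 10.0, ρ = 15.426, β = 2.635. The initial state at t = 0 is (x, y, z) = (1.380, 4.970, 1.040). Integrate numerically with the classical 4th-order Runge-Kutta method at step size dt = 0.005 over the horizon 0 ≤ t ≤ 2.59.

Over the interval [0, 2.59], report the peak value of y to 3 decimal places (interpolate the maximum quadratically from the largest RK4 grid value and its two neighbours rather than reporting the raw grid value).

t=0.000: state=(1.380, 4.970, 1.040)
step 1 (dt=0.005): k1=(35.900, 14.883, 4.118), k2=(35.375, 16.121, 4.592), k3=(35.419, 16.098, 4.587), k4=(34.934, 17.314, 5.063); state += dt/6·(k1+2k2+2k3+k4)
t=0.005: state=(1.557, 5.051, 1.063)
t=0.010: state=(1.730, 5.143, 1.091)
t=0.015: state=(1.899, 5.247, 1.123)
continuing one RK4 step at a time; state shown every 20 steps (Δt=0.1):
t=0.100: state=(4.754, 8.492, 2.669)
t=0.200: state=(9.201, 14.040, 9.256)
t=0.300: state=(12.368, 12.424, 21.254)
t=0.400: state=(8.717, 2.678, 23.565)
t=0.500: state=(3.259, -0.873, 18.384)
t=0.600: state=(0.560, -0.979, 13.982)
t=0.700: state=(-0.372, -0.908, 10.743)
t=0.800: state=(-0.788, -1.168, 8.309)
t=0.900: state=(-1.249, -1.836, 6.518)
t=1.000: state=(-2.057, -3.140, 5.366)
t=1.100: state=(-3.547, -5.520, 5.186)
t=1.200: state=(-6.110, -9.250, 7.158)
t=1.300: state=(-9.400, -12.324, 13.247)
t=1.400: state=(-10.517, -9.295, 20.484)
t=1.500: state=(-7.429, -3.340, 20.701)
t=1.600: state=(-3.848, -1.135, 16.865)
t=1.700: state=(-2.073, -1.104, 13.212)
t=1.800: state=(-1.634, -1.618, 10.359)
t=1.900: state=(-1.921, -2.489, 8.272)
t=2.000: state=(-2.790, -3.991, 7.019)
t=2.100: state=(-4.409, -6.485, 7.051)
t=2.200: state=(-6.924, -9.764, 9.550)
t=2.300: state=(-9.468, -11.199, 15.333)
t=2.400: state=(-9.454, -7.591, 20.092)
t=2.500: state=(-6.561, -3.299, 19.170)
t=2.590: state=(-4.066, -1.952, 16.151)
largest grid value and its neighbours: y(0.235)=14.97819, y(0.240)=14.99906, y(0.245)=14.98605
parabola through these three points peaks at t≈0.241 with y≈14.99929

max y = 14.999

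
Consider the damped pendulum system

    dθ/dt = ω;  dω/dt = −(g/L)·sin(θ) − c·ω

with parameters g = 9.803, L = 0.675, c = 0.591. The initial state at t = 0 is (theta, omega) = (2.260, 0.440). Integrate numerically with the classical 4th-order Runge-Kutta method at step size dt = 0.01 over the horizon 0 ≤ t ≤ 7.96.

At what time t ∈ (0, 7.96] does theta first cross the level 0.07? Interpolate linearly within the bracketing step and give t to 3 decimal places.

t = 0.671

t=0.000: state=(2.260, 0.440)
step 1 (dt=0.01): k1=(0.440, -11.468), k2=(0.383, -11.414), k3=(0.383, -11.417), k4=(0.326, -11.365); state += dt/6·(k1+2k2+2k3+k4)
t=0.010: state=(2.264, 0.326)
t=0.020: state=(2.267, 0.213)
t=0.030: state=(2.268, 0.100)
continuing one RK4 step at a time; state shown every 50 steps (Δt=0.5):
t=0.500: state=(1.062, -5.270)
t=0.670: state=(0.076, -5.985)
next step: t=0.680: state=(0.016, -5.956) — theta has crossed 0.07
linear interpolation between t=0.670 (0.07595) and t=0.680 (0.01623) → t≈0.671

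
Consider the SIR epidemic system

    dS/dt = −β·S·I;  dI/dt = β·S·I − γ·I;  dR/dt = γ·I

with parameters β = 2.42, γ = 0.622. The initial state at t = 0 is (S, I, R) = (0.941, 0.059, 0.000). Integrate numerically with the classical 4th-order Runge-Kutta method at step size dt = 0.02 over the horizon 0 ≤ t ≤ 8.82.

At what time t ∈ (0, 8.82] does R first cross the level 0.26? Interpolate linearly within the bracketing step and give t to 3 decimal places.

t=0.000: state=(0.941, 0.059, 0.000)
step 1 (dt=0.02): k1=(-0.134, 0.098, 0.037), k2=(-0.136, 0.099, 0.037), k3=(-0.136, 0.099, 0.037), k4=(-0.138, 0.101, 0.038); state += dt/6·(k1+2k2+2k3+k4)
t=0.020: state=(0.938, 0.061, 0.001)
t=0.040: state=(0.935, 0.063, 0.002)
t=0.060: state=(0.933, 0.065, 0.002)
continuing one RK4 step at a time; state shown every 25 steps (Δt=0.5):
t=0.500: state=(0.844, 0.128, 0.028)
t=1.000: state=(0.679, 0.237, 0.084)
t=1.500: state=(0.474, 0.350, 0.176)
t=1.840: state=(0.348, 0.396, 0.255)
next step: t=1.860: state=(0.342, 0.398, 0.260) — R has crossed 0.26
linear interpolation between t=1.840 (0.25549) and t=1.860 (0.26043) → t≈1.858

t = 1.858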